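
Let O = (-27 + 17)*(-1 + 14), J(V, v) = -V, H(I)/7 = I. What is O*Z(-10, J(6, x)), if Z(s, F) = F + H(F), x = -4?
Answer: 6240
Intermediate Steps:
H(I) = 7*I
Z(s, F) = 8*F (Z(s, F) = F + 7*F = 8*F)
O = -130 (O = -10*13 = -130)
O*Z(-10, J(6, x)) = -1040*(-1*6) = -1040*(-6) = -130*(-48) = 6240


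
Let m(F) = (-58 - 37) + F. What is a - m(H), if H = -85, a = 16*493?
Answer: 8068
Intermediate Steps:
a = 7888
m(F) = -95 + F
a - m(H) = 7888 - (-95 - 85) = 7888 - 1*(-180) = 7888 + 180 = 8068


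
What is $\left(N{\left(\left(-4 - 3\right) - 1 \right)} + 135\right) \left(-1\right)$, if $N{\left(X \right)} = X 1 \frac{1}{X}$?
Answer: $-136$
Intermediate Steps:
$N{\left(X \right)} = 1$ ($N{\left(X \right)} = \frac{X}{X} = 1$)
$\left(N{\left(\left(-4 - 3\right) - 1 \right)} + 135\right) \left(-1\right) = \left(1 + 135\right) \left(-1\right) = 136 \left(-1\right) = -136$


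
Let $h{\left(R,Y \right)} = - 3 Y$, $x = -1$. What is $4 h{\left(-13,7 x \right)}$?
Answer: $84$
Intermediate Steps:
$4 h{\left(-13,7 x \right)} = 4 \left(- 3 \cdot 7 \left(-1\right)\right) = 4 \left(\left(-3\right) \left(-7\right)\right) = 4 \cdot 21 = 84$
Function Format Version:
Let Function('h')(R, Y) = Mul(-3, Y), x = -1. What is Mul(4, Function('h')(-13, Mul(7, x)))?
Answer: 84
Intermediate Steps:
Mul(4, Function('h')(-13, Mul(7, x))) = Mul(4, Mul(-3, Mul(7, -1))) = Mul(4, Mul(-3, -7)) = Mul(4, 21) = 84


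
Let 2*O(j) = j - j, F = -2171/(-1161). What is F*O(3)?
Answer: 0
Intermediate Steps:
F = 2171/1161 (F = -2171*(-1/1161) = 2171/1161 ≈ 1.8699)
O(j) = 0 (O(j) = (j - j)/2 = (½)*0 = 0)
F*O(3) = (2171/1161)*0 = 0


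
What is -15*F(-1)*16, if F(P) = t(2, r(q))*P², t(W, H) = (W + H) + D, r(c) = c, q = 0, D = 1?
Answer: -720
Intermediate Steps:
t(W, H) = 1 + H + W (t(W, H) = (W + H) + 1 = (H + W) + 1 = 1 + H + W)
F(P) = 3*P² (F(P) = (1 + 0 + 2)*P² = 3*P²)
-15*F(-1)*16 = -45*(-1)²*16 = -45*16 = -720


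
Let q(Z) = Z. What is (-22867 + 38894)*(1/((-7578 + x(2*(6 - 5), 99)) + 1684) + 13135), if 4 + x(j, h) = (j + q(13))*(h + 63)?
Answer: 730064772833/3468 ≈ 2.1051e+8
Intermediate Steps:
x(j, h) = -4 + (13 + j)*(63 + h) (x(j, h) = -4 + (j + 13)*(h + 63) = -4 + (13 + j)*(63 + h))
(-22867 + 38894)*(1/((-7578 + x(2*(6 - 5), 99)) + 1684) + 13135) = (-22867 + 38894)*(1/((-7578 + (815 + 13*99 + 63*(2*(6 - 5)) + 99*(2*(6 - 5)))) + 1684) + 13135) = 16027*(1/((-7578 + (815 + 1287 + 63*(2*1) + 99*(2*1))) + 1684) + 13135) = 16027*(1/((-7578 + (815 + 1287 + 63*2 + 99*2)) + 1684) + 13135) = 16027*(1/((-7578 + (815 + 1287 + 126 + 198)) + 1684) + 13135) = 16027*(1/((-7578 + 2426) + 1684) + 13135) = 16027*(1/(-5152 + 1684) + 13135) = 16027*(1/(-3468) + 13135) = 16027*(-1/3468 + 13135) = 16027*(45552179/3468) = 730064772833/3468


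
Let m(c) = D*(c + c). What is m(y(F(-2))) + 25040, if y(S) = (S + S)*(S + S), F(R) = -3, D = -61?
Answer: 20648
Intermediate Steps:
y(S) = 4*S² (y(S) = (2*S)*(2*S) = 4*S²)
m(c) = -122*c (m(c) = -61*(c + c) = -122*c)
m(y(F(-2))) + 25040 = -488*(-3)² + 25040 = -488*9 + 25040 = -122*36 + 25040 = -4392 + 25040 = 20648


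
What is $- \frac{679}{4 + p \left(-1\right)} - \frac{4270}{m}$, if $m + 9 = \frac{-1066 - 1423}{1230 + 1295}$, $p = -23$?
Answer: $\frac{19570496}{48627} \approx 402.46$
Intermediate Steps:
$m = - \frac{25214}{2525}$ ($m = -9 + \frac{-1066 - 1423}{1230 + 1295} = -9 - \frac{2489}{2525} = - \frac{25214}{2525} \approx -9.9857$)
$- \frac{679}{4 + p \left(-1\right)} - \frac{4270}{m} = - \frac{679}{4 - -23} - \frac{4270}{- \frac{25214}{2525}} = - \frac{679}{4 + 23} - - \frac{770125}{1801} = - \frac{679}{27} + \frac{770125}{1801} = \frac{19570496}{48627}$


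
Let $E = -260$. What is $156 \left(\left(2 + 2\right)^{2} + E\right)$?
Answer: $-38064$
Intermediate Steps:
$156 \left(\left(2 + 2\right)^{2} + E\right) = 156 \left(\left(2 + 2\right)^{2} - 260\right) = 156 \left(4^{2} - 260\right) = 156 \left(16 - 260\right) = 156 \left(-244\right) = -38064$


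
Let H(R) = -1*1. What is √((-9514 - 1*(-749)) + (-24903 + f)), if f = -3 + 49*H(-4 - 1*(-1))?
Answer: 2*I*√8430 ≈ 183.63*I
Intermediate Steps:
H(R) = -1
f = -52 (f = -3 + 49*(-1) = -3 - 49 = -52)
√((-9514 - 1*(-749)) + (-24903 + f)) = √((-9514 - 1*(-749)) + (-24903 - 52)) = √((-9514 + 749) - 24955) = √(-8765 - 24955) = √(-33720) = 2*I*√8430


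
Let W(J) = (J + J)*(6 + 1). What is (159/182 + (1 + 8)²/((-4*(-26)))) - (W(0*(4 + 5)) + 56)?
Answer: -39565/728 ≈ -54.348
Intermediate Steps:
W(J) = 14*J (W(J) = (2*J)*7 = 14*J)
(159/182 + (1 + 8)²/((-4*(-26)))) - (W(0*(4 + 5)) + 56) = (159/182 + (1 + 8)²/((-4*(-26)))) - (14*(0*(4 + 5)) + 56) = (159*(1/182) + 9²/104) - (14*(0*9) + 56) = (159/182 + 81*(1/104)) - (14*0 + 56) = (159/182 + 81/104) - (0 + 56) = 1203/728 - 1*56 = 1203/728 - 56 = -39565/728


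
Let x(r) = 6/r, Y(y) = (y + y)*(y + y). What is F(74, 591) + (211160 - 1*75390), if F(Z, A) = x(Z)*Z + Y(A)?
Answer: 1532900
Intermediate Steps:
Y(y) = 4*y² (Y(y) = (2*y)*(2*y) = 4*y²)
F(Z, A) = 6 + 4*A² (F(Z, A) = (6/Z)*Z + 4*A² = 6 + 4*A²)
F(74, 591) + (211160 - 1*75390) = (6 + 4*591²) + (211160 - 1*75390) = (6 + 4*349281) + (211160 - 75390) = (6 + 1397124) + 135770 = 1397130 + 135770 = 1532900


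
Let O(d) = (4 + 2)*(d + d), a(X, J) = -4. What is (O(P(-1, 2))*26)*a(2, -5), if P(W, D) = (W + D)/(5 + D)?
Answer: -1248/7 ≈ -178.29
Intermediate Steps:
P(W, D) = (D + W)/(5 + D)
O(d) = 12*d (O(d) = 6*(2*d) = 12*d)
(O(P(-1, 2))*26)*a(2, -5) = ((12*((2 - 1)/(5 + 2)))*26)*(-4) = ((12*(1/7))*26)*(-4) = ((12*((⅐)*1))*26)*(-4) = ((12*(⅐))*26)*(-4) = ((12/7)*26)*(-4) = (312/7)*(-4) = -1248/7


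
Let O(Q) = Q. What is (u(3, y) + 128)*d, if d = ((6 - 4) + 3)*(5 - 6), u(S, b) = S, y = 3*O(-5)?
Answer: -655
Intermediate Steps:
y = -15 (y = 3*(-5) = -15)
d = -5 (d = (2 + 3)*(-1) = 5*(-1) = -5)
(u(3, y) + 128)*d = (3 + 128)*(-5) = 131*(-5) = -655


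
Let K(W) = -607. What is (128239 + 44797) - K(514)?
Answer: 173643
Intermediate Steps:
(128239 + 44797) - K(514) = (128239 + 44797) - 1*(-607) = 173036 + 607 = 173643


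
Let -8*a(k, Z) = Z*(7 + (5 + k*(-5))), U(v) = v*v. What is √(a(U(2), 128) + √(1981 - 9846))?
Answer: √(128 + 11*I*√65) ≈ 11.911 + 3.723*I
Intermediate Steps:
U(v) = v²
a(k, Z) = -Z*(12 - 5*k)/8 (a(k, Z) = -Z*(7 + (5 + k*(-5)))/8 = -Z*(7 + (5 - 5*k))/8 = -Z*(12 - 5*k)/8)
√(a(U(2), 128) + √(1981 - 9846)) = √((⅛)*128*(-12 + 5*2²) + √(1981 - 9846)) = √((⅛)*128*(-12 + 5*4) + √(-7865)) = √((⅛)*128*(-12 + 20) + 11*I*√65) = √((⅛)*128*8 + 11*I*√65) = √(128 + 11*I*√65)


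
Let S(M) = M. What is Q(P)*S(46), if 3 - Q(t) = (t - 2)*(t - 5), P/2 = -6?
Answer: -10810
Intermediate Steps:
P = -12 (P = 2*(-6) = -12)
Q(t) = 3 - (-5 + t)*(-2 + t) (Q(t) = 3 - (t - 2)*(t - 5) = 3 - (-2 + t)*(-5 + t) = 3 - (-5 + t)*(-2 + t))
Q(P)*S(46) = (-7 - 1*(-12)² + 7*(-12))*46 = (-7 - 1*144 - 84)*46 = (-7 - 144 - 84)*46 = -235*46 = -10810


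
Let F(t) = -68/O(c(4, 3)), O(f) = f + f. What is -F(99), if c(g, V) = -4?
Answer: -17/2 ≈ -8.5000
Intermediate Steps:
O(f) = 2*f
F(t) = 17/2 (F(t) = -68/(2*(-4)) = -68/(-8) = -68*(-⅛) = 17/2)
-F(99) = -1*17/2 = -17/2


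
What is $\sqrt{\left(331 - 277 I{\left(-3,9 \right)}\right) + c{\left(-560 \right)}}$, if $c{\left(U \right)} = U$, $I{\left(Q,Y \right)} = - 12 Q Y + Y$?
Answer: $i \sqrt{92470} \approx 304.09 i$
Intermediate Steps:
$I{\left(Q,Y \right)} = Y - 12 Q Y$ ($I{\left(Q,Y \right)} = - 12 Q Y + Y = Y - 12 Q Y$)
$\sqrt{\left(331 - 277 I{\left(-3,9 \right)}\right) + c{\left(-560 \right)}} = \sqrt{\left(331 - 277 \cdot 9 \left(1 - -36\right)\right) - 560} = \sqrt{\left(331 - 277 \cdot 9 \left(1 + 36\right)\right) - 560} = \sqrt{\left(331 - 277 \cdot 9 \cdot 37\right) - 560} = \sqrt{\left(331 - 92241\right) - 560} = \sqrt{-91910 - 560} = \sqrt{-92470} = i \sqrt{92470}$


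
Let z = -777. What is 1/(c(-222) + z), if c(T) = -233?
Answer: -1/1010 ≈ -0.00099010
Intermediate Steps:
1/(c(-222) + z) = 1/(-233 - 777) = 1/(-1010) = -1/1010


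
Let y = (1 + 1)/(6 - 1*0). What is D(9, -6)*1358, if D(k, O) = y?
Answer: 1358/3 ≈ 452.67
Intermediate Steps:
y = ⅓ (y = 2/(6 + 0) = 2/6 = 2*(⅙) = ⅓ ≈ 0.33333)
D(k, O) = ⅓
D(9, -6)*1358 = (⅓)*1358 = 1358/3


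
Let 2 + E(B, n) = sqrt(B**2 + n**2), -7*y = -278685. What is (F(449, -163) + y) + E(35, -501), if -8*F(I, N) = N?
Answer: 2230509/56 + sqrt(252226) ≈ 40333.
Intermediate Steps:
y = 278685/7 (y = -1/7*(-278685) = 278685/7 ≈ 39812.)
F(I, N) = -N/8
E(B, n) = -2 + sqrt(B**2 + n**2)
(F(449, -163) + y) + E(35, -501) = (-1/8*(-163) + 278685/7) + (-2 + sqrt(35**2 + (-501)**2)) = (163/8 + 278685/7) + (-2 + sqrt(1225 + 251001)) = 2230621/56 + (-2 + sqrt(252226)) = 2230509/56 + sqrt(252226)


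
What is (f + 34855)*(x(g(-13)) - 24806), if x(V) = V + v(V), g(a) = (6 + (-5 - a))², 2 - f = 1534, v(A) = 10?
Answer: -819745800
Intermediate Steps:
f = -1532 (f = 2 - 1*1534 = 2 - 1534 = -1532)
g(a) = (1 - a)²
x(V) = 10 + V (x(V) = V + 10 = 10 + V)
(f + 34855)*(x(g(-13)) - 24806) = (-1532 + 34855)*((10 + (-1 - 13)²) - 24806) = 33323*((10 + (-14)²) - 24806) = 33323*((10 + 196) - 24806) = 33323*(206 - 24806) = 33323*(-24600) = -819745800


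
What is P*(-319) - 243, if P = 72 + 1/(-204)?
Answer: -4734725/204 ≈ -23209.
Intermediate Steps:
P = 14687/204 (P = 72 - 1/204 = 14687/204 ≈ 71.995)
P*(-319) - 243 = (14687/204)*(-319) - 243 = -4685153/204 - 243 = -4734725/204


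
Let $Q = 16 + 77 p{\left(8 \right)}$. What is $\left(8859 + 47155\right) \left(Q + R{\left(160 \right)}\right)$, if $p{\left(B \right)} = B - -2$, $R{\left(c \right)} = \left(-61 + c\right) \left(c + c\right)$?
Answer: $1818550524$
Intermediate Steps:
$R{\left(c \right)} = 2 c \left(-61 + c\right)$ ($R{\left(c \right)} = \left(-61 + c\right) 2 c = 2 c \left(-61 + c\right)$)
$p{\left(B \right)} = 2 + B$ ($p{\left(B \right)} = B + 2 = 2 + B$)
$Q = 786$ ($Q = 16 + 77 \left(2 + 8\right) = 16 + 77 \cdot 10 = 16 + 770 = 786$)
$\left(8859 + 47155\right) \left(Q + R{\left(160 \right)}\right) = \left(8859 + 47155\right) \left(786 + 2 \cdot 160 \left(-61 + 160\right)\right) = 56014 \left(786 + 2 \cdot 160 \cdot 99\right) = 56014 \left(786 + 31680\right) = 56014 \cdot 32466 = 1818550524$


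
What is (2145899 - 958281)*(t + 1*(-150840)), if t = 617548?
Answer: 554270821544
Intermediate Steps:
(2145899 - 958281)*(t + 1*(-150840)) = (2145899 - 958281)*(617548 + 1*(-150840)) = 1187618*(617548 - 150840) = 1187618*466708 = 554270821544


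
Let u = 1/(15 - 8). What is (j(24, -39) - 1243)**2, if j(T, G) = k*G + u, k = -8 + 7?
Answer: 71014329/49 ≈ 1.4493e+6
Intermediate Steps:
k = -1
u = 1/7 ≈ 0.14286
j(T, G) = 1/7 - G (j(T, G) = -G + 1/7 = 1/7 - G)
(j(24, -39) - 1243)**2 = ((1/7 - 1*(-39)) - 1243)**2 = ((1/7 + 39) - 1243)**2 = (274/7 - 1243)**2 = (-8427/7)**2 = 71014329/49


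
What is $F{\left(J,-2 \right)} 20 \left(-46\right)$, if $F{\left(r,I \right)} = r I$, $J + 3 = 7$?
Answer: $7360$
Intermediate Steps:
$J = 4$ ($J = -3 + 7 = 4$)
$F{\left(r,I \right)} = I r$
$F{\left(J,-2 \right)} 20 \left(-46\right) = \left(-2\right) 4 \cdot 20 \left(-46\right) = \left(-8\right) 20 \left(-46\right) = \left(-160\right) \left(-46\right) = 7360$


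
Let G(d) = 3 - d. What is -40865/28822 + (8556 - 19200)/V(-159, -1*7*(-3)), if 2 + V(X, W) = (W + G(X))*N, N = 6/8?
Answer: -1249233437/15592702 ≈ -80.117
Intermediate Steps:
N = ¾ (N = 6*(⅛) = ¾ ≈ 0.75000)
V(X, W) = ¼ - 3*X/4 + 3*W/4 (V(X, W) = -2 + (W + (3 - X))*(¾) = -2 + (3 + W - X)*(¾) = -2 + (9/4 - 3*X/4 + 3*W/4) = ¼ - 3*X/4 + 3*W/4)
-40865/28822 + (8556 - 19200)/V(-159, -1*7*(-3)) = -40865/28822 + (8556 - 19200)/(¼ - ¾*(-159) + 3*(-1*7*(-3))/4) = -40865*1/28822 - 10644/(¼ + 477/4 + 3*(-7*(-3))/4) = -40865/28822 - 10644/(¼ + 477/4 + (¾)*21) = -40865/28822 - 10644/(¼ + 477/4 + 63/4) = -40865/28822 - 10644/541/4 = -40865/28822 - 10644*4/541 = -40865/28822 - 42576/541 = -1249233437/15592702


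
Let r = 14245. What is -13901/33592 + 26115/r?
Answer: 135847067/95703608 ≈ 1.4195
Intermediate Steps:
-13901/33592 + 26115/r = -13901/33592 + 26115/14245 = -13901*1/33592 + 26115*(1/14245) = -13901/33592 + 5223/2849 = 135847067/95703608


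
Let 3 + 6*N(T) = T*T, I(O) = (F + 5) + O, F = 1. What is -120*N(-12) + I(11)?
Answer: -2803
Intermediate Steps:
I(O) = 6 + O (I(O) = (1 + 5) + O = 6 + O)
N(T) = -½ + T²/6 (N(T) = -½ + (T*T)/6 = -½ + T²/6)
-120*N(-12) + I(11) = -120*(-½ + (⅙)*(-12)²) + (6 + 11) = -120*(-½ + (⅙)*144) + 17 = -120*(-½ + 24) + 17 = -120*47/2 + 17 = -2820 + 17 = -2803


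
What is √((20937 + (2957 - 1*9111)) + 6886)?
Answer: √21669 ≈ 147.20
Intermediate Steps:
√((20937 + (2957 - 1*9111)) + 6886) = √((20937 + (2957 - 9111)) + 6886) = √((20937 - 6154) + 6886) = √(14783 + 6886) = √21669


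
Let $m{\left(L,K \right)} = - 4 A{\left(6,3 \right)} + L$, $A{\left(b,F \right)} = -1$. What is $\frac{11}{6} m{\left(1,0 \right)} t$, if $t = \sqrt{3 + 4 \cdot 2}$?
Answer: $\frac{55 \sqrt{11}}{6} \approx 30.402$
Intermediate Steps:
$m{\left(L,K \right)} = 4 + L$ ($m{\left(L,K \right)} = \left(-4\right) \left(-1\right) + L = 4 + L$)
$t = \sqrt{11}$ ($t = \sqrt{3 + 8} = \sqrt{11} \approx 3.3166$)
$\frac{11}{6} m{\left(1,0 \right)} t = \frac{11}{6} \left(4 + 1\right) \sqrt{11} = 11 \cdot \frac{1}{6} \cdot 5 \sqrt{11} = \frac{11}{6} \cdot 5 \sqrt{11} = \frac{55 \sqrt{11}}{6}$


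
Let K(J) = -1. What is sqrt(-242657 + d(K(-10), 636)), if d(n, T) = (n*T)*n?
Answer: I*sqrt(242021) ≈ 491.96*I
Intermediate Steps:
d(n, T) = T*n**2 (d(n, T) = (T*n)*n = T*n**2)
sqrt(-242657 + d(K(-10), 636)) = sqrt(-242657 + 636*(-1)**2) = sqrt(-242657 + 636*1) = sqrt(-242657 + 636) = sqrt(-242021) = I*sqrt(242021)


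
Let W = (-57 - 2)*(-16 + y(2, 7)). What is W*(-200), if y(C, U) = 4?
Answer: -141600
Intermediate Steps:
W = 708 (W = (-57 - 2)*(-16 + 4) = -59*(-12) = 708)
W*(-200) = 708*(-200) = -141600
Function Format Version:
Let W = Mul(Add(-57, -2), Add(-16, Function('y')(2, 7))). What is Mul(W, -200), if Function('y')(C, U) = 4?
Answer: -141600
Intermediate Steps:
W = 708 (W = Mul(Add(-57, -2), Add(-16, 4)) = Mul(-59, -12) = 708)
Mul(W, -200) = Mul(708, -200) = -141600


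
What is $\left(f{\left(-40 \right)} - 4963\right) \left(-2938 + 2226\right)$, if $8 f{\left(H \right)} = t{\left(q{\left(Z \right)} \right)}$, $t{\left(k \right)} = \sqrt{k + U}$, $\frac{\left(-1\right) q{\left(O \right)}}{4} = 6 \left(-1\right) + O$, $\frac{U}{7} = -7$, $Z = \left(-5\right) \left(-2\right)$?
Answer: $3533656 - 89 i \sqrt{65} \approx 3.5337 \cdot 10^{6} - 717.54 i$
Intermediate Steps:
$Z = 10$
$U = -49$ ($U = 7 \left(-7\right) = -49$)
$q{\left(O \right)} = 24 - 4 O$ ($q{\left(O \right)} = - 4 \left(6 \left(-1\right) + O\right) = - 4 \left(-6 + O\right) = 24 - 4 O$)
$t{\left(k \right)} = \sqrt{-49 + k}$ ($t{\left(k \right)} = \sqrt{k - 49} = \sqrt{-49 + k}$)
$f{\left(H \right)} = \frac{i \sqrt{65}}{8}$ ($f{\left(H \right)} = \frac{\sqrt{-49 + \left(24 - 40\right)}}{8} = \frac{\sqrt{-49 - 16}}{8} = \frac{\sqrt{-65}}{8} = \frac{i \sqrt{65}}{8}$)
$\left(f{\left(-40 \right)} - 4963\right) \left(-2938 + 2226\right) = \left(\frac{i \sqrt{65}}{8} - 4963\right) \left(-2938 + 2226\right) = \left(-4963 + \frac{i \sqrt{65}}{8}\right) \left(-712\right) = 3533656 - 89 i \sqrt{65}$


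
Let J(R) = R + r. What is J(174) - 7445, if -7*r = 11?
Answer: -50908/7 ≈ -7272.6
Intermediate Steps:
r = -11/7 (r = -⅐*11 = -11/7 ≈ -1.5714)
J(R) = -11/7 + R (J(R) = R - 11/7 = -11/7 + R)
J(174) - 7445 = (-11/7 + 174) - 7445 = 1207/7 - 7445 = -50908/7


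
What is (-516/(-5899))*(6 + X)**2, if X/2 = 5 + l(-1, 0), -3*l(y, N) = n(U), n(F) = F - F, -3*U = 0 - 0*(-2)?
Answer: 132096/5899 ≈ 22.393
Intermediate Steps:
U = 0 (U = -(0 - 0*(-2))/3 = -(0 - 1*0)/3 = -(0 + 0)/3 = -1/3*0 = 0)
n(F) = 0
l(y, N) = 0 (l(y, N) = -1/3*0 = 0)
X = 10 (X = 2*(5 + 0) = 2*5 = 10)
(-516/(-5899))*(6 + X)**2 = (-516/(-5899))*(6 + 10)**2 = -516*(-1/5899)*16**2 = (516/5899)*256 = 132096/5899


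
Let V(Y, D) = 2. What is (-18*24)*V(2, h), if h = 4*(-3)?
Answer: -864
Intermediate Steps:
h = -12
(-18*24)*V(2, h) = -18*24*2 = -432*2 = -864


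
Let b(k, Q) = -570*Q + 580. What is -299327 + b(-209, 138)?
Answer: -377407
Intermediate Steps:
b(k, Q) = 580 - 570*Q
-299327 + b(-209, 138) = -299327 + (580 - 570*138) = -299327 + (580 - 78660) = -299327 - 78080 = -377407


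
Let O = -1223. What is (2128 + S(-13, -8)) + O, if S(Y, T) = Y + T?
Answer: 884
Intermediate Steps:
S(Y, T) = T + Y
(2128 + S(-13, -8)) + O = (2128 + (-8 - 13)) - 1223 = (2128 - 21) - 1223 = 2107 - 1223 = 884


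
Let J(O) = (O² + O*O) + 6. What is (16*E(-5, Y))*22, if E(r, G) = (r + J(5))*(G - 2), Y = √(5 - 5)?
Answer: -35904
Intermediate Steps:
J(O) = 6 + 2*O² (J(O) = (O² + O²) + 6 = 2*O² + 6 = 6 + 2*O²)
Y = 0 (Y = √0 = 0)
E(r, G) = (-2 + G)*(56 + r) (E(r, G) = (r + (6 + 2*5²))*(G - 2) = (r + (6 + 2*25))*(-2 + G) = (r + (6 + 50))*(-2 + G) = (r + 56)*(-2 + G) = (56 + r)*(-2 + G) = (-2 + G)*(56 + r))
(16*E(-5, Y))*22 = (16*(-112 - 2*(-5) + 56*0 + 0*(-5)))*22 = (16*(-112 + 10 + 0 + 0))*22 = (16*(-102))*22 = -1632*22 = -35904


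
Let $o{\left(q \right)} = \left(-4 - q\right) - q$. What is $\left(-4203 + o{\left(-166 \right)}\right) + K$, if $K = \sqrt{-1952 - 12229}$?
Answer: $-3875 + i \sqrt{14181} \approx -3875.0 + 119.08 i$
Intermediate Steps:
$K = i \sqrt{14181}$ ($K = \sqrt{-14181} = i \sqrt{14181} \approx 119.08 i$)
$o{\left(q \right)} = -4 - 2 q$
$\left(-4203 + o{\left(-166 \right)}\right) + K = \left(-4203 - -328\right) + i \sqrt{14181} = \left(-4203 + \left(-4 + 332\right)\right) + i \sqrt{14181} = \left(-4203 + 328\right) + i \sqrt{14181} = -3875 + i \sqrt{14181}$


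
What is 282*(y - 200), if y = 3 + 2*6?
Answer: -52170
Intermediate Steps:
y = 15 (y = 3 + 12 = 15)
282*(y - 200) = 282*(15 - 200) = 282*(-185) = -52170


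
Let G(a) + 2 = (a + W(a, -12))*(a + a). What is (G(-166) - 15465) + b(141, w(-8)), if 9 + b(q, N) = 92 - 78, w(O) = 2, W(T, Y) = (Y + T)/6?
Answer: 148498/3 ≈ 49499.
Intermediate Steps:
W(T, Y) = T/6 + Y/6 (W(T, Y) = (T + Y)*(⅙) = T/6 + Y/6)
G(a) = -2 + 2*a*(-2 + 7*a/6) (G(a) = -2 + (a + (a/6 + (⅙)*(-12)))*(a + a) = -2 + (a + (a/6 - 2))*(2*a) = -2 + (a + (-2 + a/6))*(2*a) = -2 + (-2 + 7*a/6)*(2*a) = -2 + 2*a*(-2 + 7*a/6))
b(q, N) = 5 (b(q, N) = -9 + (92 - 78) = -9 + 14 = 5)
(G(-166) - 15465) + b(141, w(-8)) = ((-2 - 4*(-166) + (7/3)*(-166)²) - 15465) + 5 = ((-2 + 664 + (7/3)*27556) - 15465) + 5 = ((-2 + 664 + 192892/3) - 15465) + 5 = (194878/3 - 15465) + 5 = 148483/3 + 5 = 148498/3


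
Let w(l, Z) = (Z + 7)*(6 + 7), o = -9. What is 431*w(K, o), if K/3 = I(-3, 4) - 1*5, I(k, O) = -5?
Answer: -11206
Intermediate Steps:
K = -30 (K = 3*(-5 - 1*5) = 3*(-5 - 5) = 3*(-10) = -30)
w(l, Z) = 91 + 13*Z (w(l, Z) = (7 + Z)*13 = 91 + 13*Z)
431*w(K, o) = 431*(91 + 13*(-9)) = 431*(91 - 117) = 431*(-26) = -11206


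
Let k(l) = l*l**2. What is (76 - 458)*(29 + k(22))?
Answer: -4078614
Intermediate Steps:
k(l) = l**3
(76 - 458)*(29 + k(22)) = (76 - 458)*(29 + 22**3) = -382*(29 + 10648) = -382*10677 = -4078614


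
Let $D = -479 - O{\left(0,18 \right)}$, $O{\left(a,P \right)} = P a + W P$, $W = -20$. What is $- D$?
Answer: $119$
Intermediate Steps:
$O{\left(a,P \right)} = - 20 P + P a$ ($O{\left(a,P \right)} = P a - 20 P = - 20 P + P a$)
$D = -119$ ($D = -479 - 18 \left(-20 + 0\right) = -479 - 18 \left(-20\right) = -479 - -360 = -479 + 360 = -119$)
$- D = \left(-1\right) \left(-119\right) = 119$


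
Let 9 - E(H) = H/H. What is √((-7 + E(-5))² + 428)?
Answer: √429 ≈ 20.712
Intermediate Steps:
E(H) = 8 (E(H) = 9 - H/H = 9 - 1*1 = 9 - 1 = 8)
√((-7 + E(-5))² + 428) = √((-7 + 8)² + 428) = √(1² + 428) = √(1 + 428) = √429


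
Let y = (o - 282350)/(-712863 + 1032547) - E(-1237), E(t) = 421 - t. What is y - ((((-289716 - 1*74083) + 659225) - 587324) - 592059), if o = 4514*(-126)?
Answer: 141028011201/159842 ≈ 8.8230e+5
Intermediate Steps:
o = -568764
y = -265443593/159842 (y = (-568764 - 282350)/(-712863 + 1032547) - (421 - 1*(-1237)) = -851114/319684 - (421 + 1237) = -851114*1/319684 - 1*1658 = -425557/159842 - 1658 = -265443593/159842 ≈ -1660.7)
y - ((((-289716 - 1*74083) + 659225) - 587324) - 592059) = -265443593/159842 - ((((-289716 - 1*74083) + 659225) - 587324) - 592059) = -265443593/159842 - ((((-289716 - 74083) + 659225) - 587324) - 592059) = -265443593/159842 - (((-363799 + 659225) - 587324) - 592059) = -265443593/159842 - ((295426 - 587324) - 592059) = -265443593/159842 - (-291898 - 592059) = -265443593/159842 - 1*(-883957) = -265443593/159842 + 883957 = 141028011201/159842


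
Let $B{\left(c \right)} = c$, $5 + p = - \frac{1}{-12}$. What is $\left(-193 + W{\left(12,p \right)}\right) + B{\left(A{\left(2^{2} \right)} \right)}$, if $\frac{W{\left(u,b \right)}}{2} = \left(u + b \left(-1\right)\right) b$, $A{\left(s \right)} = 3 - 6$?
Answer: $- \frac{26089}{72} \approx -362.35$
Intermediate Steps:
$p = - \frac{59}{12}$ ($p = -5 - \frac{1}{-12} = -5 - - \frac{1}{12} = -5 + \frac{1}{12} = - \frac{59}{12} \approx -4.9167$)
$A{\left(s \right)} = -3$ ($A{\left(s \right)} = 3 - 6 = -3$)
$W{\left(u,b \right)} = 2 b \left(u - b\right)$ ($W{\left(u,b \right)} = 2 \left(u + b \left(-1\right)\right) b = 2 \left(u - b\right) b = 2 b \left(u - b\right)$)
$\left(-193 + W{\left(12,p \right)}\right) + B{\left(A{\left(2^{2} \right)} \right)} = \left(-193 + 2 \left(- \frac{59}{12}\right) \left(12 - - \frac{59}{12}\right)\right) - 3 = \left(-193 + 2 \left(- \frac{59}{12}\right) \left(12 + \frac{59}{12}\right)\right) - 3 = \left(-193 + 2 \left(- \frac{59}{12}\right) \frac{203}{12}\right) - 3 = \left(-193 - \frac{11977}{72}\right) - 3 = - \frac{25873}{72} - 3 = - \frac{26089}{72}$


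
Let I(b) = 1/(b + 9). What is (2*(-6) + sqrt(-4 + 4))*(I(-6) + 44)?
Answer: -532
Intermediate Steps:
I(b) = 1/(9 + b)
(2*(-6) + sqrt(-4 + 4))*(I(-6) + 44) = (2*(-6) + sqrt(-4 + 4))*(1/(9 - 6) + 44) = (-12 + sqrt(0))*(1/3 + 44) = (-12 + 0)*(1/3 + 44) = -12*133/3 = -532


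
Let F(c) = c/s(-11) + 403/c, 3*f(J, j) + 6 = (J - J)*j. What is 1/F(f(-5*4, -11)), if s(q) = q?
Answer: -22/4429 ≈ -0.0049673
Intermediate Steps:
f(J, j) = -2 (f(J, j) = -2 + ((J - J)*j)/3 = -2 + (0*j)/3 = -2 + (⅓)*0 = -2 + 0 = -2)
F(c) = 403/c - c/11 (F(c) = c/(-11) + 403/c = c*(-1/11) + 403/c = -c/11 + 403/c = 403/c - c/11)
1/F(f(-5*4, -11)) = 1/(403/(-2) - 1/11*(-2)) = 1/(403*(-½) + 2/11) = 1/(-403/2 + 2/11) = 1/(-4429/22) = -22/4429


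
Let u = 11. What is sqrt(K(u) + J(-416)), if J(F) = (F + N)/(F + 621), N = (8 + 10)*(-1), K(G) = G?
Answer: sqrt(373305)/205 ≈ 2.9804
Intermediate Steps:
N = -18 (N = 18*(-1) = -18)
J(F) = (-18 + F)/(621 + F) (J(F) = (F - 18)/(F + 621) = (-18 + F)/(621 + F))
sqrt(K(u) + J(-416)) = sqrt(11 + (-18 - 416)/(621 - 416)) = sqrt(11 - 434/205) = sqrt(1821/205) = sqrt(373305)/205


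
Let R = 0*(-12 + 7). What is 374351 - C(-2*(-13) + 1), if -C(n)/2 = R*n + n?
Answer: 374405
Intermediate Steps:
R = 0 (R = 0*(-5) = 0)
C(n) = -2*n (C(n) = -2*(0*n + n) = -2*(0 + n) = -2*n)
374351 - C(-2*(-13) + 1) = 374351 - (-2)*(-2*(-13) + 1) = 374351 - (-2)*(26 + 1) = 374351 - (-2)*27 = 374351 - 1*(-54) = 374351 + 54 = 374405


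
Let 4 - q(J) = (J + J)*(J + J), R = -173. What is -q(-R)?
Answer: 119712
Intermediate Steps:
q(J) = 4 - 4*J² (q(J) = 4 - (J + J)*(J + J) = 4 - 2*J*2*J = 4 - 4*J²)
-q(-R) = -(4 - 4*(-1*(-173))²) = -(4 - 4*173²) = -(4 - 4*29929) = -(4 - 119716) = -1*(-119712) = 119712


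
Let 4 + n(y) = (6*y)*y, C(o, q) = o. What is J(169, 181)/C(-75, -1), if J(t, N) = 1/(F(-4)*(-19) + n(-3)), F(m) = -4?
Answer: -1/9450 ≈ -0.00010582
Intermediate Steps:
n(y) = -4 + 6*y**2 (n(y) = -4 + (6*y)*y = -4 + 6*y**2)
J(t, N) = 1/126 (J(t, N) = 1/(-4*(-19) + (-4 + 6*(-3)**2)) = 1/(76 + (-4 + 6*9)) = 1/(76 + (-4 + 54)) = 1/(76 + 50) = 1/126)
J(169, 181)/C(-75, -1) = (1/126)/(-75) = (1/126)*(-1/75) = -1/9450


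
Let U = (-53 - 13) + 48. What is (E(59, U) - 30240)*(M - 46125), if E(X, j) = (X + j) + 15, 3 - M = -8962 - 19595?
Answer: 530181960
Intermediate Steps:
M = 28560 (M = 3 - (-8962 - 19595) = 3 - 1*(-28557) = 3 + 28557 = 28560)
U = -18 (U = -66 + 48 = -18)
E(X, j) = 15 + X + j
(E(59, U) - 30240)*(M - 46125) = ((15 + 59 - 18) - 30240)*(28560 - 46125) = (56 - 30240)*(-17565) = -30184*(-17565) = 530181960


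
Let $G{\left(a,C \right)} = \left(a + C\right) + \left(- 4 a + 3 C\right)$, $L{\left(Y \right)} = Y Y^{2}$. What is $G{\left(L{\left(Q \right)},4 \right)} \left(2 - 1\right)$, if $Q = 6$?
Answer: $-632$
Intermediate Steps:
$L{\left(Y \right)} = Y^{3}$
$G{\left(a,C \right)} = - 3 a + 4 C$ ($G{\left(a,C \right)} = \left(C + a\right) + \left(- 4 a + 3 C\right) = - 3 a + 4 C$)
$G{\left(L{\left(Q \right)},4 \right)} \left(2 - 1\right) = \left(- 3 \cdot 6^{3} + 4 \cdot 4\right) \left(2 - 1\right) = \left(\left(-3\right) 216 + 16\right) 1 = \left(-648 + 16\right) 1 = \left(-632\right) 1 = -632$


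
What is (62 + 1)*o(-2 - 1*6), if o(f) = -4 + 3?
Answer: -63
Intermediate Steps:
o(f) = -1
(62 + 1)*o(-2 - 1*6) = (62 + 1)*(-1) = 63*(-1) = -63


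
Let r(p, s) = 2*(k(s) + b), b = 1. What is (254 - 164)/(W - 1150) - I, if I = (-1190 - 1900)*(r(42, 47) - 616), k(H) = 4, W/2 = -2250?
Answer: -1057985109/565 ≈ -1.8725e+6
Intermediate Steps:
W = -4500 (W = 2*(-2250) = -4500)
r(p, s) = 10 (r(p, s) = 2*(4 + 1) = 2*5 = 10)
I = 1872540 (I = (-1190 - 1900)*(10 - 616) = -3090*(-606) = 1872540)
(254 - 164)/(W - 1150) - I = (254 - 164)/(-4500 - 1150) - 1*1872540 = 90/(-5650) - 1872540 = 90*(-1/5650) - 1872540 = -9/565 - 1872540 = -1057985109/565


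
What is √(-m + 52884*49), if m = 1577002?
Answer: √1014314 ≈ 1007.1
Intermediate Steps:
√(-m + 52884*49) = √(-1*1577002 + 52884*49) = √(-1577002 + 2591316) = √1014314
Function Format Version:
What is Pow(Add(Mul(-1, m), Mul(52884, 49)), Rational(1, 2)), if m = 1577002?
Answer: Pow(1014314, Rational(1, 2)) ≈ 1007.1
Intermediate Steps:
Pow(Add(Mul(-1, m), Mul(52884, 49)), Rational(1, 2)) = Pow(Add(Mul(-1, 1577002), Mul(52884, 49)), Rational(1, 2)) = Pow(Add(-1577002, 2591316), Rational(1, 2)) = Pow(1014314, Rational(1, 2))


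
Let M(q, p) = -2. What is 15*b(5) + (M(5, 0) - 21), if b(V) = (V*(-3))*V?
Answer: -1148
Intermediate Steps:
b(V) = -3*V**2 (b(V) = (-3*V)*V = -3*V**2)
15*b(5) + (M(5, 0) - 21) = 15*(-3*5**2) + (-2 - 21) = 15*(-3*25) - 23 = 15*(-75) - 23 = -1125 - 23 = -1148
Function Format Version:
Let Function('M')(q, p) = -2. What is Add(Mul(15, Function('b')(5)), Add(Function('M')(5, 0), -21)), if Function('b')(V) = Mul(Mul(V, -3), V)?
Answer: -1148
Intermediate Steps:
Function('b')(V) = Mul(-3, Pow(V, 2)) (Function('b')(V) = Mul(Mul(-3, V), V) = Mul(-3, Pow(V, 2)))
Add(Mul(15, Function('b')(5)), Add(Function('M')(5, 0), -21)) = Add(Mul(15, Mul(-3, Pow(5, 2))), Add(-2, -21)) = Add(Mul(15, Mul(-3, 25)), -23) = Add(Mul(15, -75), -23) = Add(-1125, -23) = -1148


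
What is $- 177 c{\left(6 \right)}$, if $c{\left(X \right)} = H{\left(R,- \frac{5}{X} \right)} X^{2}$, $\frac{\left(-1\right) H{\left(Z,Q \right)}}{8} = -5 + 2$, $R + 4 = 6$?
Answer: $-152928$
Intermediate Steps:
$R = 2$ ($R = -4 + 6 = 2$)
$H{\left(Z,Q \right)} = 24$ ($H{\left(Z,Q \right)} = - 8 \left(-5 + 2\right) = \left(-8\right) \left(-3\right) = 24$)
$c{\left(X \right)} = 24 X^{2}$
$- 177 c{\left(6 \right)} = - 177 \cdot 24 \cdot 6^{2} = - 177 \cdot 24 \cdot 36 = \left(-177\right) 864 = -152928$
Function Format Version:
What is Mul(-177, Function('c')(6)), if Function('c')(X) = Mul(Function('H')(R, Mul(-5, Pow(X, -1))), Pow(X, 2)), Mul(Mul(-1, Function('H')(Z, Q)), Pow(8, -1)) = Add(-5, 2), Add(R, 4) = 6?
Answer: -152928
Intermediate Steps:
R = 2 (R = Add(-4, 6) = 2)
Function('H')(Z, Q) = 24 (Function('H')(Z, Q) = Mul(-8, Add(-5, 2)) = Mul(-8, -3) = 24)
Function('c')(X) = Mul(24, Pow(X, 2))
Mul(-177, Function('c')(6)) = Mul(-177, Mul(24, Pow(6, 2))) = Mul(-177, Mul(24, 36)) = Mul(-177, 864) = -152928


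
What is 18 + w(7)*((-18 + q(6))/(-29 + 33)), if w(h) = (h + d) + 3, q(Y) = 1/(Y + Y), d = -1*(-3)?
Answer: -1931/48 ≈ -40.229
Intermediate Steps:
d = 3
q(Y) = 1/(2*Y)
w(h) = 6 + h (w(h) = (h + 3) + 3 = (3 + h) + 3 = 6 + h)
18 + w(7)*((-18 + q(6))/(-29 + 33)) = 18 + (6 + 7)*((-18 + (1/2)/6)/(-29 + 33)) = 18 + 13*((-18 + (1/2)*(1/6))/4) = 18 + 13*((-18 + 1/12)*(1/4)) = 18 + 13*(-215/12*1/4) = 18 + 13*(-215/48) = 18 - 2795/48 = -1931/48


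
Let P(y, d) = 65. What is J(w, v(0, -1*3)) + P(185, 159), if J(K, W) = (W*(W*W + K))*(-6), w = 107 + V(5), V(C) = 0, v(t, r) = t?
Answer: 65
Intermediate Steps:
w = 107 (w = 107 + 0 = 107)
J(K, W) = -6*W*(K + W²) (J(K, W) = (W*(W² + K))*(-6) = (W*(K + W²))*(-6) = -6*W*(K + W²))
J(w, v(0, -1*3)) + P(185, 159) = -6*0*(107 + 0²) + 65 = -6*0*(107 + 0) + 65 = -6*0*107 + 65 = 0 + 65 = 65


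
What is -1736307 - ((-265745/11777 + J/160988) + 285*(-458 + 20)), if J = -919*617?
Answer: -3055239505307521/1895955676 ≈ -1.6115e+6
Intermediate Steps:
J = -567023
-1736307 - ((-265745/11777 + J/160988) + 285*(-458 + 20)) = -1736307 - ((-265745/11777 - 567023/160988) + 285*(-458 + 20)) = -1736307 - ((-265745*1/11777 - 567023*1/160988) + 285*(-438)) = -1736307 - ((-265745/11777 - 567023/160988) - 124830) = -1736307 - (-49459585931/1895955676 - 124830) = -1736307 - 1*(-236721606621011/1895955676) = -1736307 + 236721606621011/1895955676 = -3055239505307521/1895955676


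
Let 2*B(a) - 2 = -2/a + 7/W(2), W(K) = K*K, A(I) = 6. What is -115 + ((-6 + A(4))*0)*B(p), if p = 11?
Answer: -115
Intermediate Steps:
W(K) = K²
B(a) = 15/8 - 1/a (B(a) = 1 + (-2/a + 7/(2²))/2 = 1 + (-2/a + 7/4)/2 = 1 + (7/4 - 2/a)/2 = 1 + (7/8 - 1/a) = 15/8 - 1/a)
-115 + ((-6 + A(4))*0)*B(p) = -115 + ((-6 + 6)*0)*(15/8 - 1/11) = -115 + (0*0)*(15/8 - 1*1/11) = -115 + 0*(15/8 - 1/11) = -115 + 0*(157/88) = -115 + 0 = -115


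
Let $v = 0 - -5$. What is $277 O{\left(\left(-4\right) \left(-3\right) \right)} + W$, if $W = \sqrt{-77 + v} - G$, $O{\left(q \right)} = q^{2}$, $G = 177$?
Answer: $39711 + 6 i \sqrt{2} \approx 39711.0 + 8.4853 i$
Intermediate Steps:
$v = 5$ ($v = 0 + 5 = 5$)
$W = -177 + 6 i \sqrt{2}$ ($W = \sqrt{-77 + 5} - 177 = \sqrt{-72} - 177 = 6 i \sqrt{2} - 177 = -177 + 6 i \sqrt{2} \approx -177.0 + 8.4853 i$)
$277 O{\left(\left(-4\right) \left(-3\right) \right)} + W = 277 \left(\left(-4\right) \left(-3\right)\right)^{2} - \left(177 - 6 i \sqrt{2}\right) = 277 \cdot 12^{2} - \left(177 - 6 i \sqrt{2}\right) = 277 \cdot 144 - \left(177 - 6 i \sqrt{2}\right) = 39888 - \left(177 - 6 i \sqrt{2}\right) = 39711 + 6 i \sqrt{2}$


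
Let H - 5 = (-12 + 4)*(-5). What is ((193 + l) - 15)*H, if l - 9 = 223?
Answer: 18450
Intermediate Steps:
l = 232 (l = 9 + 223 = 232)
H = 45 (H = 5 + (-12 + 4)*(-5) = 5 - 8*(-5) = 5 + 40 = 45)
((193 + l) - 15)*H = ((193 + 232) - 15)*45 = (425 - 15)*45 = 410*45 = 18450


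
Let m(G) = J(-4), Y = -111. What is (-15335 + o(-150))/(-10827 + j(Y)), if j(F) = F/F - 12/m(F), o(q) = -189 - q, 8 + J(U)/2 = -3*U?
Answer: 30748/21655 ≈ 1.4199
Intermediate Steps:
J(U) = -16 - 6*U (J(U) = -16 + 2*(-3*U) = -16 - 6*U)
m(G) = 8 (m(G) = -16 - 6*(-4) = -16 + 24 = 8)
j(F) = -½ (j(F) = F/F - 12/8 = 1 - 12*⅛ = 1 - 3/2 = -½)
(-15335 + o(-150))/(-10827 + j(Y)) = (-15335 + (-189 - 1*(-150)))/(-10827 - ½) = (-15335 + (-189 + 150))/(-21655/2) = (-15335 - 39)*(-2/21655) = -15374*(-2/21655) = 30748/21655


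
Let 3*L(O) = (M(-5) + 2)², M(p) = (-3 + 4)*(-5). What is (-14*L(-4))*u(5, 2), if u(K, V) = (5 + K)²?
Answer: -4200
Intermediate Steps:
M(p) = -5 (M(p) = 1*(-5) = -5)
L(O) = 3 (L(O) = (-5 + 2)²/3 = (⅓)*(-3)² = (⅓)*9 = 3)
(-14*L(-4))*u(5, 2) = (-14*3)*(5 + 5)² = -42*10² = -42*100 = -4200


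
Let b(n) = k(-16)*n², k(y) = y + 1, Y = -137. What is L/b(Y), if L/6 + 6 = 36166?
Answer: -14464/18769 ≈ -0.77063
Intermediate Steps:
L = 216960 (L = -36 + 6*36166 = -36 + 216996 = 216960)
k(y) = 1 + y
b(n) = -15*n² (b(n) = (1 - 16)*n² = -15*n²)
L/b(Y) = 216960/((-15*(-137)²)) = 216960/((-15*18769)) = 216960/(-281535) = 216960*(-1/281535) = -14464/18769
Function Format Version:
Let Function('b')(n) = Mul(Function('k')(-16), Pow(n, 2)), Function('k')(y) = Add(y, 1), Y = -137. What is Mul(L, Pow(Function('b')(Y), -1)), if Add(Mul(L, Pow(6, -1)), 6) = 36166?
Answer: Rational(-14464, 18769) ≈ -0.77063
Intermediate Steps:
L = 216960 (L = Add(-36, Mul(6, 36166)) = Add(-36, 216996) = 216960)
Function('k')(y) = Add(1, y)
Function('b')(n) = Mul(-15, Pow(n, 2)) (Function('b')(n) = Mul(Add(1, -16), Pow(n, 2)) = Mul(-15, Pow(n, 2)))
Mul(L, Pow(Function('b')(Y), -1)) = Mul(216960, Pow(Mul(-15, Pow(-137, 2)), -1)) = Mul(216960, Pow(Mul(-15, 18769), -1)) = Mul(216960, Pow(-281535, -1)) = Mul(216960, Rational(-1, 281535)) = Rational(-14464, 18769)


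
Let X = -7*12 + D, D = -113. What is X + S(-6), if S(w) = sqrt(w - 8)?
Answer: -197 + I*sqrt(14) ≈ -197.0 + 3.7417*I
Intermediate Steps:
S(w) = sqrt(-8 + w)
X = -197 (X = -7*12 - 113 = -84 - 113 = -197)
X + S(-6) = -197 + sqrt(-8 - 6) = -197 + sqrt(-14) = -197 + I*sqrt(14)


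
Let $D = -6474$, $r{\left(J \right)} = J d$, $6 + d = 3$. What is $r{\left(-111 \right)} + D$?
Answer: $-6141$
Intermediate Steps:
$d = -3$ ($d = -6 + 3 = -3$)
$r{\left(J \right)} = - 3 J$ ($r{\left(J \right)} = J \left(-3\right) = - 3 J$)
$r{\left(-111 \right)} + D = \left(-3\right) \left(-111\right) - 6474 = 333 - 6474 = -6141$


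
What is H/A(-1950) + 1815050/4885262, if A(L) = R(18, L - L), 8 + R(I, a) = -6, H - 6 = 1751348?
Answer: -2138949433512/17098417 ≈ -1.2510e+5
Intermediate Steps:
H = 1751354 (H = 6 + 1751348 = 1751354)
R(I, a) = -14 (R(I, a) = -8 - 6 = -14)
A(L) = -14
H/A(-1950) + 1815050/4885262 = 1751354/(-14) + 1815050/4885262 = 1751354*(-1/14) + 1815050*(1/4885262) = -875677/7 + 907525/2442631 = -2138949433512/17098417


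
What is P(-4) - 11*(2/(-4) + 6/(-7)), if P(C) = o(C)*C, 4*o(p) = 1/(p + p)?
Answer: 843/56 ≈ 15.054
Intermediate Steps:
o(p) = 1/(8*p) (o(p) = 1/(4*(p + p)) = 1/(4*((2*p))) = (1/(2*p))/4 = 1/(8*p))
P(C) = 1/8 (P(C) = (1/(8*C))*C = 1/8)
P(-4) - 11*(2/(-4) + 6/(-7)) = 1/8 - 11*(2/(-4) + 6/(-7)) = 1/8 - 11*(2*(-1/4) + 6*(-1/7)) = 1/8 - 11*(-1/2 - 6/7) = 1/8 - 11*(-19/14) = 1/8 + 209/14 = 843/56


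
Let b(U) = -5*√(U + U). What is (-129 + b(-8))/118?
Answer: -129/118 - 10*I/59 ≈ -1.0932 - 0.16949*I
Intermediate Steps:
b(U) = -5*√2*√U
(-129 + b(-8))/118 = (-129 - 5*√2*√(-8))/118 = (-129 - 5*√2*2*I*√2)*(1/118) = (-129 - 20*I)*(1/118) = -129/118 - 10*I/59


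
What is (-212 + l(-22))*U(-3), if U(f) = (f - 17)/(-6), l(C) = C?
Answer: -780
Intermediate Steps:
U(f) = 17/6 - f/6 (U(f) = (-17 + f)*(-1/6) = 17/6 - f/6)
(-212 + l(-22))*U(-3) = (-212 - 22)*(17/6 - 1/6*(-3)) = -234*(17/6 + 1/2) = -234*10/3 = -780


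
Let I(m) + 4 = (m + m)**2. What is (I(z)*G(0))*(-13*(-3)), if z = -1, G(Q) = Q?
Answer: 0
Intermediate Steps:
I(m) = -4 + 4*m**2 (I(m) = -4 + (m + m)**2 = -4 + (2*m)**2 = -4 + 4*m**2)
(I(z)*G(0))*(-13*(-3)) = ((-4 + 4*(-1)**2)*0)*(-13*(-3)) = ((-4 + 4*1)*0)*39 = ((-4 + 4)*0)*39 = (0*0)*39 = 0*39 = 0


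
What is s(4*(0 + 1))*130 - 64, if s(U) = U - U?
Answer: -64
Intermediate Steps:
s(U) = 0
s(4*(0 + 1))*130 - 64 = 0*130 - 64 = 0 - 64 = -64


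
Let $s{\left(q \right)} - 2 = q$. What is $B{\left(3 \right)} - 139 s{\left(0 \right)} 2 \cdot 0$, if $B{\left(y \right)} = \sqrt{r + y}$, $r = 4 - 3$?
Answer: $2$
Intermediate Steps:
$r = 1$ ($r = 4 - 3 = 1$)
$s{\left(q \right)} = 2 + q$
$B{\left(y \right)} = \sqrt{1 + y}$
$B{\left(3 \right)} - 139 s{\left(0 \right)} 2 \cdot 0 = \sqrt{1 + 3} - 139 \left(2 + 0\right) 2 \cdot 0 = \sqrt{4} - 139 \cdot 2 \cdot 2 \cdot 0 = 2 - 139 \cdot 4 \cdot 0 = 2 - 0 = 2 + 0 = 2$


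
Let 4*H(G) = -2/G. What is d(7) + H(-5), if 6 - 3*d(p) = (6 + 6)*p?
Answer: -259/10 ≈ -25.900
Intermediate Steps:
H(G) = -1/(2*G) (H(G) = (-2/G)/4 = -1/(2*G))
d(p) = 2 - 4*p (d(p) = 2 - (6 + 6)*p/3 = 2 - 4*p)
d(7) + H(-5) = (2 - 4*7) - ½/(-5) = (2 - 28) - ½*(-⅕) = -26 + ⅒ = -259/10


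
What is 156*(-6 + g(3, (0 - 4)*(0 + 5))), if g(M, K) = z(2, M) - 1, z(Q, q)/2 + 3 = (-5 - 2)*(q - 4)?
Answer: 156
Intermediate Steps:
z(Q, q) = 50 - 14*q (z(Q, q) = -6 + 2*((-5 - 2)*(q - 4)) = -6 + 2*(-7*(-4 + q)) = -6 + 2*(28 - 7*q) = -6 + (56 - 14*q) = 50 - 14*q)
g(M, K) = 49 - 14*M (g(M, K) = (50 - 14*M) - 1 = 49 - 14*M)
156*(-6 + g(3, (0 - 4)*(0 + 5))) = 156*(-6 + (49 - 14*3)) = 156*(-6 + (49 - 42)) = 156*(-6 + 7) = 156*1 = 156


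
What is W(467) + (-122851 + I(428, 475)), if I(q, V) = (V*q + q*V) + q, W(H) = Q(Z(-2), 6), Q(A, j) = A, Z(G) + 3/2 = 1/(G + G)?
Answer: 1136701/4 ≈ 2.8418e+5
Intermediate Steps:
Z(G) = -3/2 + 1/(2*G) (Z(G) = -3/2 + 1/(G + G) = -3/2 + 1/(2*G))
W(H) = -7/4 (W(H) = (½)*(1 - 3*(-2))/(-2) = (½)*(-½)*(1 + 6) = (½)*(-½)*7 = -7/4)
I(q, V) = q + 2*V*q (I(q, V) = (V*q + V*q) + q = 2*V*q + q = q + 2*V*q)
W(467) + (-122851 + I(428, 475)) = -7/4 + (-122851 + 428*(1 + 2*475)) = -7/4 + (-122851 + 428*(1 + 950)) = -7/4 + (-122851 + 428*951) = -7/4 + (-122851 + 407028) = -7/4 + 284177 = 1136701/4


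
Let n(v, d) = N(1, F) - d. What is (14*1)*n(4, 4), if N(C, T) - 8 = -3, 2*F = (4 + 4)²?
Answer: 14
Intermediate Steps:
F = 32 (F = (4 + 4)²/2 = (½)*8² = (½)*64 = 32)
N(C, T) = 5 (N(C, T) = 8 - 3 = 5)
n(v, d) = 5 - d
(14*1)*n(4, 4) = (14*1)*(5 - 1*4) = 14*(5 - 4) = 14*1 = 14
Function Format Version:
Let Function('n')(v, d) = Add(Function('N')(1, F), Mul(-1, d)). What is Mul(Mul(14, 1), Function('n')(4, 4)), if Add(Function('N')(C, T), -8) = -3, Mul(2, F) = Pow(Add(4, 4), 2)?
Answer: 14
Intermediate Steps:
F = 32 (F = Mul(Rational(1, 2), Pow(Add(4, 4), 2)) = Mul(Rational(1, 2), Pow(8, 2)) = Mul(Rational(1, 2), 64) = 32)
Function('N')(C, T) = 5 (Function('N')(C, T) = Add(8, -3) = 5)
Function('n')(v, d) = Add(5, Mul(-1, d))
Mul(Mul(14, 1), Function('n')(4, 4)) = Mul(Mul(14, 1), Add(5, Mul(-1, 4))) = Mul(14, Add(5, -4)) = Mul(14, 1) = 14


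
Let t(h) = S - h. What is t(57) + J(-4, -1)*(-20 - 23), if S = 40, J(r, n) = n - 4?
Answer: 198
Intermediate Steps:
J(r, n) = -4 + n
t(h) = 40 - h
t(57) + J(-4, -1)*(-20 - 23) = (40 - 1*57) + (-4 - 1)*(-20 - 23) = (40 - 57) - 5*(-43) = -17 + 215 = 198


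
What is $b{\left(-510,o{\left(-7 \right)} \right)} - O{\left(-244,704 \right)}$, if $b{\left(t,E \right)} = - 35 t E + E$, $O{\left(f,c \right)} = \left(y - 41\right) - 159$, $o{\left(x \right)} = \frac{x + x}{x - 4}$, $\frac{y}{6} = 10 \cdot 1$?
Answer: $\frac{251454}{11} \approx 22859.0$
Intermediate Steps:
$y = 60$ ($y = 6 \cdot 10 \cdot 1 = 6 \cdot 10 = 60$)
$o{\left(x \right)} = \frac{2 x}{-4 + x}$
$O{\left(f,c \right)} = -140$ ($O{\left(f,c \right)} = \left(60 - 41\right) - 159 = 19 - 159 = -140$)
$b{\left(t,E \right)} = E - 35 E t$ ($b{\left(t,E \right)} = - 35 E t + E = E - 35 E t$)
$b{\left(-510,o{\left(-7 \right)} \right)} - O{\left(-244,704 \right)} = 2 \left(-7\right) \frac{1}{-4 - 7} \left(1 - -17850\right) - -140 = 2 \left(-7\right) \frac{1}{-11} \left(1 + 17850\right) + 140 = 2 \left(-7\right) \left(- \frac{1}{11}\right) 17851 + 140 = \frac{14}{11} \cdot 17851 + 140 = \frac{249914}{11} + 140 = \frac{251454}{11}$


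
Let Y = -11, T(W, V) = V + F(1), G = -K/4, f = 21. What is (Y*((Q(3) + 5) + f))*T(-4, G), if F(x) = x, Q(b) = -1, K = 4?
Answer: 0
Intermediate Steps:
G = -1 (G = -4/4 = -1*1 = -1)
T(W, V) = 1 + V (T(W, V) = V + 1 = 1 + V)
(Y*((Q(3) + 5) + f))*T(-4, G) = (-11*((-1 + 5) + 21))*(1 - 1) = -11*(4 + 21)*0 = -11*25*0 = -275*0 = 0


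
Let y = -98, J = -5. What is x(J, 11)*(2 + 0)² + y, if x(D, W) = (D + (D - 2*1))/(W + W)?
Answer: -1102/11 ≈ -100.18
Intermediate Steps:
x(D, W) = (-2 + 2*D)/(2*W) (x(D, W) = (D + (D - 2))/((2*W)) = (D + (-2 + D))*(1/(2*W)) = (-2 + 2*D)*(1/(2*W)) = (-2 + 2*D)/(2*W))
x(J, 11)*(2 + 0)² + y = ((-1 - 5)/11)*(2 + 0)² - 98 = ((1/11)*(-6))*2² - 98 = -6/11*4 - 98 = -24/11 - 98 = -1102/11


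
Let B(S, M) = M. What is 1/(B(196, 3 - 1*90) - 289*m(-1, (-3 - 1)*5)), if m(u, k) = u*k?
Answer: -1/5867 ≈ -0.00017044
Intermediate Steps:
m(u, k) = k*u
1/(B(196, 3 - 1*90) - 289*m(-1, (-3 - 1)*5)) = 1/((3 - 1*90) - 289*(-3 - 1)*5*(-1)) = 1/((3 - 90) - 289*(-4*5)*(-1)) = 1/(-87 - (-5780)*(-1)) = 1/(-87 - 289*20) = 1/(-87 - 5780) = 1/(-5867) = -1/5867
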